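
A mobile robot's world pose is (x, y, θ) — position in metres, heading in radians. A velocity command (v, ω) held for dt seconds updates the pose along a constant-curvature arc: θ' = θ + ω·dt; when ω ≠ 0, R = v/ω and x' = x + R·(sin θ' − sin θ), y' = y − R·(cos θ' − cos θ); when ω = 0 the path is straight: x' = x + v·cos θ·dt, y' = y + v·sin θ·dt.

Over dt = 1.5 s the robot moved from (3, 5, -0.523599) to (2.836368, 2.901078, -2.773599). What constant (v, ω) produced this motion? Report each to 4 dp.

v = 1.7500, ω = -1.5000

Δθ = -2.773599 − -0.523599 = -2.250000
ω = Δθ/dt = -2.250000/1.5 = -1.5000
R = −Δy/(cos θ' − cos θ) = -1.1667
v = R·ω = -1.1667·-1.5000 = 1.7500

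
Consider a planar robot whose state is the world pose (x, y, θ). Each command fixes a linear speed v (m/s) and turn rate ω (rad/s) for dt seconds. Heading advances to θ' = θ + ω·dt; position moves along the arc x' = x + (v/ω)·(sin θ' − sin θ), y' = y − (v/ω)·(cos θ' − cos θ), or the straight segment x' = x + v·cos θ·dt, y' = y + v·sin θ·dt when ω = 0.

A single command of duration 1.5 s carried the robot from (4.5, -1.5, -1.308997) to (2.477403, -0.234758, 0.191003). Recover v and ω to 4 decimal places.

v = -1.7500, ω = 1.0000

Δθ = 0.191003 − -1.308997 = 1.500000
ω = Δθ/dt = 1.500000/1.5 = 1.0000
R = Δx/(sin θ' − sin θ) = -1.7500
v = R·ω = -1.7500·1.0000 = -1.7500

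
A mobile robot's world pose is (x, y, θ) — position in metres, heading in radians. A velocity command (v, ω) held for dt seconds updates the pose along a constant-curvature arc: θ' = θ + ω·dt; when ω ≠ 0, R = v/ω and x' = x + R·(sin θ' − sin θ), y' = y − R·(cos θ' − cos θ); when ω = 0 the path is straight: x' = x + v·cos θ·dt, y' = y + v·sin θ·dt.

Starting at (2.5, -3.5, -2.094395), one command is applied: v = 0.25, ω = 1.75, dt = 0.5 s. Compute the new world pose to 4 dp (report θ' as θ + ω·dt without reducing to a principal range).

θ' = -2.0944 + 1.75·0.5 = -1.2194
R = v/ω = 0.25/1.75 = 0.1429
x' = 2.5 + 0.1429·(sin -1.2194 − sin -2.0944) = 2.4896
y' = -3.5 − 0.1429·(cos -1.2194 − cos -2.0944) = -3.6206

(2.4896, -3.6206, -1.2194)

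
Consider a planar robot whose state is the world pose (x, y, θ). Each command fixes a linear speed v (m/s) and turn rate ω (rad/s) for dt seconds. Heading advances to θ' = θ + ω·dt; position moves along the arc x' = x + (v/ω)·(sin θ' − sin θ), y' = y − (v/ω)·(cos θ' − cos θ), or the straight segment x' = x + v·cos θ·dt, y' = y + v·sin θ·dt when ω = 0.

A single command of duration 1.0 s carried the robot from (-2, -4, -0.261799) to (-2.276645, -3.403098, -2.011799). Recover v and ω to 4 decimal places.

Δθ = -2.011799 − -0.261799 = -1.750000
ω = Δθ/dt = -1.750000/1.0 = -1.7500
R = −Δy/(cos θ' − cos θ) = 0.4286
v = R·ω = 0.4286·-1.7500 = -0.7500

v = -0.7500, ω = -1.7500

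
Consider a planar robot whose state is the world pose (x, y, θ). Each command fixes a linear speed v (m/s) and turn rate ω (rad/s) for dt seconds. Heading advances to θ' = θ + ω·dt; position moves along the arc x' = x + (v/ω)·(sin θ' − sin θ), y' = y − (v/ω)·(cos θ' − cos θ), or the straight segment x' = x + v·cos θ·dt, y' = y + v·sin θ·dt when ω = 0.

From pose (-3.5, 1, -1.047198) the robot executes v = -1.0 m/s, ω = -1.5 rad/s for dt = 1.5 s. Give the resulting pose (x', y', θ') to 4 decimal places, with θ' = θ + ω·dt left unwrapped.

θ' = -1.0472 + -1.5·1.5 = -3.2972
R = v/ω = -1.0/-1.5 = 0.6667
x' = -3.5 + 0.6667·(sin -3.2972 − sin -1.0472) = -2.8193
y' = 1 − 0.6667·(cos -3.2972 − cos -1.0472) = 1.9919

(-2.8193, 1.9919, -3.2972)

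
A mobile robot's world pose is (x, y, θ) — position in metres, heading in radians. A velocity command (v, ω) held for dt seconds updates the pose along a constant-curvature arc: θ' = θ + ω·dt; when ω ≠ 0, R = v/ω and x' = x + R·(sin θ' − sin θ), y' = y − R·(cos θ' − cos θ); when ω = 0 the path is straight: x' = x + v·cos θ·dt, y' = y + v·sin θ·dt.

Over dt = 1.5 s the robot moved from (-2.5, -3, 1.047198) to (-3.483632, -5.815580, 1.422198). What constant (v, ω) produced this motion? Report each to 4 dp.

Δθ = 1.422198 − 1.047198 = 0.375000
ω = Δθ/dt = 0.375000/1.5 = 0.2500
R = −Δy/(cos θ' − cos θ) = -8.0000
v = R·ω = -8.0000·0.2500 = -2.0000

v = -2.0000, ω = 0.2500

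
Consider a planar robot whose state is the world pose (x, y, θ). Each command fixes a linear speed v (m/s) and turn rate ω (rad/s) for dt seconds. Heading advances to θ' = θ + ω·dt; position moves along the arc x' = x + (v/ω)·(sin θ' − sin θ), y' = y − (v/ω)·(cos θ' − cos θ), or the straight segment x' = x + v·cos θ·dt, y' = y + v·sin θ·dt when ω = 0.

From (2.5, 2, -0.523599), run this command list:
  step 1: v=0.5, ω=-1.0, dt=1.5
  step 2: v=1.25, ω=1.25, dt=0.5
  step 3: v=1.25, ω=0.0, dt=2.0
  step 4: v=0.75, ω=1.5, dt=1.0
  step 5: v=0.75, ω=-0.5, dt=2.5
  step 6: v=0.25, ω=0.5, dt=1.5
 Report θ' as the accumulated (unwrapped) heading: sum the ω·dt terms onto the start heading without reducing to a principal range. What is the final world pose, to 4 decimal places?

(5.3674, -3.2689, -0.3986)

step 1: θ'=-2.0236 (R=-0.5000) → pose (2.6996, 1.3482, -2.0236)
step 2: θ'=-1.3986 (R=1.0000) → pose (2.6136, 0.7394, -1.3986)
step 3: θ'=-1.3986 (straight) → pose (3.0420, -1.7236, -1.3986)
step 4: θ'=0.1014 (R=0.5000) → pose (3.5852, -2.1354, 0.1014)
step 5: θ'=-1.1486 (R=-1.5000) → pose (5.1053, -3.0130, -1.1486)
step 6: θ'=-0.3986 (R=0.5000) → pose (5.3674, -3.2689, -0.3986)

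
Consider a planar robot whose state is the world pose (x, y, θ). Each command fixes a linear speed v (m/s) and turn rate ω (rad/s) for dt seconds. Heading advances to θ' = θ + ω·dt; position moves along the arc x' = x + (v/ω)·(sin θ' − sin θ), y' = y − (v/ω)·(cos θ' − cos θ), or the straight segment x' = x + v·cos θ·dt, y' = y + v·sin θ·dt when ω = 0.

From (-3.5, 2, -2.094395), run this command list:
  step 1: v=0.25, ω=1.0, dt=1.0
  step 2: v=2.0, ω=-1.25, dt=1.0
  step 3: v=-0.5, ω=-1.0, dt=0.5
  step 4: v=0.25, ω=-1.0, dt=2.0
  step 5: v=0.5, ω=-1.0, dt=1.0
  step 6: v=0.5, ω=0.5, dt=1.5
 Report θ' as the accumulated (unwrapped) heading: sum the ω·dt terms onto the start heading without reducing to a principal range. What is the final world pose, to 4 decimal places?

step 1: θ'=-1.0944 (R=0.2500) → pose (-3.5057, 1.7604, -1.0944)
step 2: θ'=-2.3444 (R=-1.6000) → pose (-3.7829, -0.0913, -2.3444)
step 3: θ'=-2.8444 (R=0.5000) → pose (-3.5716, 0.0374, -2.8444)
step 4: θ'=-4.8444 (R=-0.2500) → pose (-3.8926, 0.3093, -4.8444)
step 5: θ'=-5.8444 (R=-0.5000) → pose (-3.6094, 0.6962, -5.8444)
step 6: θ'=-5.0944 (R=1.0000) → pose (-3.1063, 1.2287, -5.0944)

(-3.1063, 1.2287, -5.0944)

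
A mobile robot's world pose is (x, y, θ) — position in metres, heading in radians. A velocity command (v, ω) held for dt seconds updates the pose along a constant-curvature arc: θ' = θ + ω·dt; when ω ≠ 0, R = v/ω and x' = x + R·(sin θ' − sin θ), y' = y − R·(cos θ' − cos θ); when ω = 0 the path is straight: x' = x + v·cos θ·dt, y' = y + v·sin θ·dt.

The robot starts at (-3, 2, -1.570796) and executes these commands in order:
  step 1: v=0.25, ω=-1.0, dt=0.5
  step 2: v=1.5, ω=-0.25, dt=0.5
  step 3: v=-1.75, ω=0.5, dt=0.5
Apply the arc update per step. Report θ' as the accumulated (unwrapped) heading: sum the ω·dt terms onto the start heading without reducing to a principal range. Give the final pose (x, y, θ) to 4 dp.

step 1: θ'=-2.0708 (R=-0.2500) → pose (-3.0306, 1.8801, -2.0708)
step 2: θ'=-2.1958 (R=-6.0000) → pose (-3.4303, 1.2461, -2.1958)
step 3: θ'=-1.9458 (R=-3.5000) → pose (-3.0119, 2.0120, -1.9458)

(-3.0119, 2.0120, -1.9458)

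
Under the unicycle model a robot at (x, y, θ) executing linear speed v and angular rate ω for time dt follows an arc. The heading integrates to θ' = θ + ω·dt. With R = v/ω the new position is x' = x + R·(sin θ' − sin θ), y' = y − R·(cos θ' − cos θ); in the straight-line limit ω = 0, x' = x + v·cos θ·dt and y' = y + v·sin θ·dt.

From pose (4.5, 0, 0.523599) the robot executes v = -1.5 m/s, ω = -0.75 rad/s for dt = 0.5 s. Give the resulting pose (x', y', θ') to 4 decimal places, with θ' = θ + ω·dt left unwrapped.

(3.7961, -0.2459, 0.1486)

θ' = 0.5236 + -0.75·0.5 = 0.1486
R = v/ω = -1.5/-0.75 = 2.0000
x' = 4.5 + 2.0000·(sin 0.1486 − sin 0.5236) = 3.7961
y' = 0 − 2.0000·(cos 0.1486 − cos 0.5236) = -0.2459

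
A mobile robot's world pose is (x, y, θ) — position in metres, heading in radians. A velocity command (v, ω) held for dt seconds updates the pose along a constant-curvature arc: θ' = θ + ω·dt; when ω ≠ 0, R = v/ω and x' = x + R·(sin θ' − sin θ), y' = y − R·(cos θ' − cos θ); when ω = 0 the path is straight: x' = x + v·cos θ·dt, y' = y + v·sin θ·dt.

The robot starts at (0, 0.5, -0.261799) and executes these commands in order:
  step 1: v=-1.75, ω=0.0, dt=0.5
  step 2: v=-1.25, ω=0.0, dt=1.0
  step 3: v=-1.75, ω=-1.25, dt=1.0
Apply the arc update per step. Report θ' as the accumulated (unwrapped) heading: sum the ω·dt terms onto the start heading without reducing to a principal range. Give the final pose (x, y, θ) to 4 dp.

step 1: θ'=-0.2618 (straight) → pose (-0.8452, 0.7265, -0.2618)
step 2: θ'=-0.2618 (straight) → pose (-2.0526, 1.0500, -0.2618)
step 3: θ'=-1.5118 (R=1.4000) → pose (-3.0878, 2.3197, -1.5118)

(-3.0878, 2.3197, -1.5118)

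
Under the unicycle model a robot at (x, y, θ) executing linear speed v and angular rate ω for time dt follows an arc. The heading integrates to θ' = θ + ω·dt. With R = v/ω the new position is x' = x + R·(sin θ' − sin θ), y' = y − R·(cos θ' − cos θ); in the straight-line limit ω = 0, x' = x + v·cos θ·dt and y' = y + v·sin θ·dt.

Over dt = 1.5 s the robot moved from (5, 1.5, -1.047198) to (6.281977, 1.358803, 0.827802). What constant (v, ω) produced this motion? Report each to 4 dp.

Δθ = 0.827802 − -1.047198 = 1.875000
ω = Δθ/dt = 1.875000/1.5 = 1.2500
R = Δx/(sin θ' − sin θ) = 0.8000
v = R·ω = 0.8000·1.2500 = 1.0000

v = 1.0000, ω = 1.2500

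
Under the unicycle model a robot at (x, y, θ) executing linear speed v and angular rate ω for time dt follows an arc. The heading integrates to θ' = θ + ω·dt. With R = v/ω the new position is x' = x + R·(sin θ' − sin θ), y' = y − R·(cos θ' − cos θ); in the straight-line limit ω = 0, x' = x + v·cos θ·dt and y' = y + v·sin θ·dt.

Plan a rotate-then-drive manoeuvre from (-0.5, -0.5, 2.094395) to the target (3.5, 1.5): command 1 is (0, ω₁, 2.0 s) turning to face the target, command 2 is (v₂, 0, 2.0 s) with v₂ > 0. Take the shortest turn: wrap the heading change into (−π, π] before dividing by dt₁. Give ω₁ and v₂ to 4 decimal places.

heading to target = atan2(1.5−-0.5, 3.5−-0.5) = 0.4636
Δθ = wrap(0.4636 − 2.0944) = -1.6307; ω₁ = Δθ/dt₁ = -0.8154
distance = √((3.5−-0.5)² + (1.5−-0.5)²) = 4.4721; v₂ = distance/dt₂ = 2.2361

ω₁ = -0.8154, v₂ = 2.2361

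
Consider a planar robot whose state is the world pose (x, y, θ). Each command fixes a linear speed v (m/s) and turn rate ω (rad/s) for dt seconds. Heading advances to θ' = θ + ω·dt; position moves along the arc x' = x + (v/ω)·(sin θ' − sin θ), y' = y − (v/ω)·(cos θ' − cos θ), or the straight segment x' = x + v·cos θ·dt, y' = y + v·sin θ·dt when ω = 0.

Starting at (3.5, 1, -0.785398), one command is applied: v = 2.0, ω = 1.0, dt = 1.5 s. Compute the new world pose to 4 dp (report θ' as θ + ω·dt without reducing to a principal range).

(6.2248, 0.9035, 0.7146)

θ' = -0.7854 + 1.0·1.5 = 0.7146
R = v/ω = 2.0/1.0 = 2.0000
x' = 3.5 + 2.0000·(sin 0.7146 − sin -0.7854) = 6.2248
y' = 1 − 2.0000·(cos 0.7146 − cos -0.7854) = 0.9035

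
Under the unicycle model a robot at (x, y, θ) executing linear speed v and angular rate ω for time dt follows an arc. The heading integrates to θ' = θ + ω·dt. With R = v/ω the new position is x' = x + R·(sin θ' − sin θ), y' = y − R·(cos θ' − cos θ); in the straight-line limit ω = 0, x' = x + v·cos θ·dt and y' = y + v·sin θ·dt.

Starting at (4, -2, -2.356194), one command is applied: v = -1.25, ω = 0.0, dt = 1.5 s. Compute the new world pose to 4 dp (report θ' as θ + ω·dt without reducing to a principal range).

(5.3258, -0.6742, -2.3562)

θ' = -2.3562 + 0.0·1.5 = -2.3562
ω = 0 → straight: x' = 4 + -1.25·cos(-2.3562)·1.5 = 5.3258
y' = -2 + -1.25·sin(-2.3562)·1.5 = -0.6742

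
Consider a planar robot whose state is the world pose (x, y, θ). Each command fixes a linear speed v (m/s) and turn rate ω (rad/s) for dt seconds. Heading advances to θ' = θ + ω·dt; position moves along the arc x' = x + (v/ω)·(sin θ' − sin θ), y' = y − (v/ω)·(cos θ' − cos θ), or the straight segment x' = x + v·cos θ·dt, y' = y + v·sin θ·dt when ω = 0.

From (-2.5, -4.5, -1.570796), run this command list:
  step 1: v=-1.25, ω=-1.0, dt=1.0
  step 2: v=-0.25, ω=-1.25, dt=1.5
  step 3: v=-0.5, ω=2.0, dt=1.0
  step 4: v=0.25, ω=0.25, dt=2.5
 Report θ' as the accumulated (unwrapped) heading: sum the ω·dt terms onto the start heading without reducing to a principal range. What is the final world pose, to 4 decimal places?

(-1.5509, -4.2099, -1.8208)

step 1: θ'=-2.5708 (R=1.2500) → pose (-1.9254, -3.4482, -2.5708)
step 2: θ'=-4.4458 (R=0.2000) → pose (-1.6244, -3.5638, -4.4458)
step 3: θ'=-2.4458 (R=-0.2500) → pose (-1.2230, -3.6898, -2.4458)
step 4: θ'=-1.8208 (R=1.0000) → pose (-1.5509, -4.2099, -1.8208)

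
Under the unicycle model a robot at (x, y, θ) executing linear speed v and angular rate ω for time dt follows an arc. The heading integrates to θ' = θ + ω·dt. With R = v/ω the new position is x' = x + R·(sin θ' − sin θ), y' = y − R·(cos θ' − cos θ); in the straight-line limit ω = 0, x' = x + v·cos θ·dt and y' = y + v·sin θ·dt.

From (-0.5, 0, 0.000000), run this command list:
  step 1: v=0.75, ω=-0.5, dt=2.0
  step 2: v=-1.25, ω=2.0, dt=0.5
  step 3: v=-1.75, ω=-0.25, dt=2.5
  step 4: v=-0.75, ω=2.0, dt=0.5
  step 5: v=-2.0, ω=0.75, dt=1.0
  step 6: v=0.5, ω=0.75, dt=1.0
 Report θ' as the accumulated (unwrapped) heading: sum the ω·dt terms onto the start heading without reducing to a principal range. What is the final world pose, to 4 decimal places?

(-5.6109, 0.1214, 1.8750)

step 1: θ'=-1.0000 (R=-1.5000) → pose (0.7622, -0.6895, -1.0000)
step 2: θ'=0.0000 (R=-0.6250) → pose (0.2363, -0.4022, 0.0000)
step 3: θ'=-0.6250 (R=7.0000) → pose (-3.8594, 0.9210, -0.6250)
step 4: θ'=0.3750 (R=-0.3750) → pose (-4.2162, 0.9659, 0.3750)
step 5: θ'=1.1250 (R=-2.6667) → pose (-5.6455, -0.3657, 1.1250)
step 6: θ'=1.8750 (R=0.6667) → pose (-5.6109, 0.1214, 1.8750)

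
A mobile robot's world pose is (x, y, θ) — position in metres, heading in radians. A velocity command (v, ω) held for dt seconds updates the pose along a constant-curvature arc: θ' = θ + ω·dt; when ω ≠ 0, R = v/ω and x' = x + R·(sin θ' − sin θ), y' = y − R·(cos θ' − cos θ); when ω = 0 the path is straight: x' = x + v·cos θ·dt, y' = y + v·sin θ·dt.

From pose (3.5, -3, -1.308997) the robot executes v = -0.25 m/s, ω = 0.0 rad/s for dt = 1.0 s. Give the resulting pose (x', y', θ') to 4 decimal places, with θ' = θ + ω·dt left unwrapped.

(3.4353, -2.7585, -1.3090)

θ' = -1.3090 + 0.0·1.0 = -1.3090
ω = 0 → straight: x' = 3.5 + -0.25·cos(-1.3090)·1.0 = 3.4353
y' = -3 + -0.25·sin(-1.3090)·1.0 = -2.7585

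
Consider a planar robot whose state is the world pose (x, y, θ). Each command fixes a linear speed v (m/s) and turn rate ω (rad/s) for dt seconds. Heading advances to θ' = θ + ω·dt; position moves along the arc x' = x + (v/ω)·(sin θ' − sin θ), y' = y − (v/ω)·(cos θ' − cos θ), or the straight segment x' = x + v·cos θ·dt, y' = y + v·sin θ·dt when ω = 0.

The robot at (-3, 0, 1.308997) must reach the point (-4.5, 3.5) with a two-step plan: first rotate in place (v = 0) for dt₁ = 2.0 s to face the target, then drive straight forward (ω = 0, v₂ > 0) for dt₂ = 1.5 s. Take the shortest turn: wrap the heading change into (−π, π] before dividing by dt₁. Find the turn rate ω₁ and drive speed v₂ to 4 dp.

heading to target = atan2(3.5−0, -4.5−-3) = 1.9757
Δθ = wrap(1.9757 − 1.3090) = 0.6667; ω₁ = Δθ/dt₁ = 0.3333
distance = √((-4.5−-3)² + (3.5−0)²) = 3.8079; v₂ = distance/dt₂ = 2.5386

ω₁ = 0.3333, v₂ = 2.5386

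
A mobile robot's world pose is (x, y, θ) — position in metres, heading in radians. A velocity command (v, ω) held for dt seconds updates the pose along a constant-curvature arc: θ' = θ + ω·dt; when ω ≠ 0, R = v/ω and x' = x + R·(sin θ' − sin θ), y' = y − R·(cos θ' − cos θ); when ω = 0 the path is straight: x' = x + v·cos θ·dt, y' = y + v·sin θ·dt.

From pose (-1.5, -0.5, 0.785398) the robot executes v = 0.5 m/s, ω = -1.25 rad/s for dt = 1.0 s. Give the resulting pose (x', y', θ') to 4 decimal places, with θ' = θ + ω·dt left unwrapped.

θ' = 0.7854 + -1.25·1.0 = -0.4646
R = v/ω = 0.5/-1.25 = -0.4000
x' = -1.5 + -0.4000·(sin -0.4646 − sin 0.7854) = -1.0379
y' = -0.5 − -0.4000·(cos -0.4646 − cos 0.7854) = -0.4252

(-1.0379, -0.4252, -0.4646)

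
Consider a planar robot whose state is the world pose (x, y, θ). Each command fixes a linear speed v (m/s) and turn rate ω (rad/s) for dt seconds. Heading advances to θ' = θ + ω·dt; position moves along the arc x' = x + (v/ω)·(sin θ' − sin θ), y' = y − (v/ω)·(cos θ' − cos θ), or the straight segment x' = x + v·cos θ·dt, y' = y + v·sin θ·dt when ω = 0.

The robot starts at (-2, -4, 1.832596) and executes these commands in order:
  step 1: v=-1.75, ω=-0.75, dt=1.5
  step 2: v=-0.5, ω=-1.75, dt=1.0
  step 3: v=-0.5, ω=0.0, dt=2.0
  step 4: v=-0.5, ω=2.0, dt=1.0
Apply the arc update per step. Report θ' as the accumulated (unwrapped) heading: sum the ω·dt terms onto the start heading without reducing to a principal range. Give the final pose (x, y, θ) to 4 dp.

step 1: θ'=0.7076 (R=2.3333) → pose (-2.7371, -6.3771, 0.7076)
step 2: θ'=-1.0424 (R=0.2857) → pose (-3.1696, -6.3040, -1.0424)
step 3: θ'=-1.0424 (straight) → pose (-3.6738, -5.4404, -1.0424)
step 4: θ'=0.9576 (R=-0.2500) → pose (-4.0941, -5.4225, 0.9576)

(-4.0941, -5.4225, 0.9576)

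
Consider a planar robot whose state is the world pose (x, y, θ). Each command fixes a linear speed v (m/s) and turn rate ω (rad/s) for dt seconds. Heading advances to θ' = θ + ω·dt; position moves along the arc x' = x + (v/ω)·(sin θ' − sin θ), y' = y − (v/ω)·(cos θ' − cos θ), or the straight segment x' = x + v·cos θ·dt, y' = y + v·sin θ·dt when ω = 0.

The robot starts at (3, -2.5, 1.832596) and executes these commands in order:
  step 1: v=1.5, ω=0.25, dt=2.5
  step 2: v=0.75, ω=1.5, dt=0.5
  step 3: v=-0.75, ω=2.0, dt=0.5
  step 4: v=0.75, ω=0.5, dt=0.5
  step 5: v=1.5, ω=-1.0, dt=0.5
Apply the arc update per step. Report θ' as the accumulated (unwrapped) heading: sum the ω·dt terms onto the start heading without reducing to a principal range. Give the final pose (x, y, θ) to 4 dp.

(0.4528, -0.0954, 3.9576)

step 1: θ'=2.4576 (R=6.0000) → pose (0.9958, 0.5974, 2.4576)
step 2: θ'=3.2076 (R=0.5000) → pose (0.6469, 0.7088, 3.2076)
step 3: θ'=4.2076 (R=-0.3750) → pose (0.9504, 0.9016, 4.2076)
step 4: θ'=4.4576 (R=1.5000) → pose (0.8117, 0.5542, 4.4576)
step 5: θ'=3.9576 (R=-1.5000) → pose (0.4528, -0.0954, 3.9576)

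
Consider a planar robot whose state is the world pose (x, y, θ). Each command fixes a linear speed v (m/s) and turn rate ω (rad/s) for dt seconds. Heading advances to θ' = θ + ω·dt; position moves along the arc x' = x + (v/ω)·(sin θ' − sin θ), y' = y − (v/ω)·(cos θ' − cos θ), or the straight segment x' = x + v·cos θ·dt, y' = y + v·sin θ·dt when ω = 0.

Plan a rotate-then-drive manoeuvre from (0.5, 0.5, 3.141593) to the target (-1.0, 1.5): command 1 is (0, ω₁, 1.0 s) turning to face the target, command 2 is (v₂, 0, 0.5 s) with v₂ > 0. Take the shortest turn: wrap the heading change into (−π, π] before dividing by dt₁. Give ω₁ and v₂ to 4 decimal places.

ω₁ = -0.5880, v₂ = 3.6056

heading to target = atan2(1.5−0.5, -1−0.5) = 2.5536
Δθ = wrap(2.5536 − 3.1416) = -0.5880; ω₁ = Δθ/dt₁ = -0.5880
distance = √((-1−0.5)² + (1.5−0.5)²) = 1.8028; v₂ = distance/dt₂ = 3.6056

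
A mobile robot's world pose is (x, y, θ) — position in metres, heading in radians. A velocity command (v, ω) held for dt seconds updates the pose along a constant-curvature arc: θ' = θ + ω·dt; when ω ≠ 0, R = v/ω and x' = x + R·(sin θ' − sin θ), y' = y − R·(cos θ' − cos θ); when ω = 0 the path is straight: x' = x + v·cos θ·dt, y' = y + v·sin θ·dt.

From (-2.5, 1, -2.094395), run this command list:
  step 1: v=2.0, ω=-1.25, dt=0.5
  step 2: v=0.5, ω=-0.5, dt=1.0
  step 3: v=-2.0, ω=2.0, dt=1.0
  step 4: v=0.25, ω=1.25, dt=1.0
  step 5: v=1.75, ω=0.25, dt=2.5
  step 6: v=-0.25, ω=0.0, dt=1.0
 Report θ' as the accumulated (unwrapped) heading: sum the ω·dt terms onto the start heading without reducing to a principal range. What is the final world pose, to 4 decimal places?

step 1: θ'=-2.7194 (R=-1.6000) → pose (-3.2300, 0.3405, -2.7194)
step 2: θ'=-3.2194 (R=-1.0000) → pose (-3.7175, 0.2557, -3.2194)
step 3: θ'=-1.2194 (R=-1.0000) → pose (-2.7009, 1.5969, -1.2194)
step 4: θ'=0.0306 (R=0.2000) → pose (-2.5070, 1.4658, 0.0306)
step 5: θ'=0.6556 (R=7.0000) → pose (1.5463, 2.9138, 0.6556)
step 6: θ'=0.6556 (straight) → pose (1.3481, 2.7614, 0.6556)

(1.3481, 2.7614, 0.6556)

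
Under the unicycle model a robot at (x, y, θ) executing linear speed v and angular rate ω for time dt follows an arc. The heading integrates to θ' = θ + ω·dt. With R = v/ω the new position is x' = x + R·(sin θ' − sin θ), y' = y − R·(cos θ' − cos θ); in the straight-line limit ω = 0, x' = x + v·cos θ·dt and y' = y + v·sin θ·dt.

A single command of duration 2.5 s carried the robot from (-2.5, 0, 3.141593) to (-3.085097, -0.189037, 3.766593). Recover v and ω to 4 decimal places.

v = 0.2500, ω = 0.2500

Δθ = 3.766593 − 3.141593 = 0.625000
ω = Δθ/dt = 0.625000/2.5 = 0.2500
R = Δx/(sin θ' − sin θ) = 1.0000
v = R·ω = 1.0000·0.2500 = 0.2500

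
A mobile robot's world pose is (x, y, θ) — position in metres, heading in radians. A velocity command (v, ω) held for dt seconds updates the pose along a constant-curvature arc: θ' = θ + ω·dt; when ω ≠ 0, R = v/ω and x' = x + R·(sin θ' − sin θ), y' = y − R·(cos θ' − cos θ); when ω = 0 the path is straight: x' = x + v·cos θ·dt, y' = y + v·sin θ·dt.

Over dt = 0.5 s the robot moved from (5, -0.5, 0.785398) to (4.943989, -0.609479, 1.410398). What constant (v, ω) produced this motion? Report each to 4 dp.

Δθ = 1.410398 − 0.785398 = 0.625000
ω = Δθ/dt = 0.625000/0.5 = 1.2500
R = −Δy/(cos θ' − cos θ) = -0.2000
v = R·ω = -0.2000·1.2500 = -0.2500

v = -0.2500, ω = 1.2500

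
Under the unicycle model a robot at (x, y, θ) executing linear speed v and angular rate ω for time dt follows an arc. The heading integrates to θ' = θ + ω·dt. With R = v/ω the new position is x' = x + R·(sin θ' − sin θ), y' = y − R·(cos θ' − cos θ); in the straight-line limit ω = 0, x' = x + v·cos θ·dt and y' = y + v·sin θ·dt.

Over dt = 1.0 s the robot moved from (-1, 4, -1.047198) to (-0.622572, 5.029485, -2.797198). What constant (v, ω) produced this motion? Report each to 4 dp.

v = -1.2500, ω = -1.7500

Δθ = -2.797198 − -1.047198 = -1.750000
ω = Δθ/dt = -1.750000/1.0 = -1.7500
R = −Δy/(cos θ' − cos θ) = 0.7143
v = R·ω = 0.7143·-1.7500 = -1.2500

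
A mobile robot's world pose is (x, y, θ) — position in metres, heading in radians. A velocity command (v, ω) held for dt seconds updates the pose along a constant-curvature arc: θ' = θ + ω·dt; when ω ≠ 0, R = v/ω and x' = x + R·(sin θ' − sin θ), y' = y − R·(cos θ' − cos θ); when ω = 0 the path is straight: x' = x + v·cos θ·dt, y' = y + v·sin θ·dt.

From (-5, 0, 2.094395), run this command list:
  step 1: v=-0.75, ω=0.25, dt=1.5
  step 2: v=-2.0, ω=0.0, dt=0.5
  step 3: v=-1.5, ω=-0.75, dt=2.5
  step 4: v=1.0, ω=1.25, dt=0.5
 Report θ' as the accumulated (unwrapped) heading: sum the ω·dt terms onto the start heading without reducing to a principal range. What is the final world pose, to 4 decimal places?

(-3.3099, -4.3045, 1.2194)

step 1: θ'=2.4694 (R=-3.0000) → pose (-4.2700, -0.8474, 2.4694)
step 2: θ'=2.4694 (straight) → pose (-3.4876, -1.4701, 2.4694)
step 3: θ'=0.5944 (R=2.0000) → pose (-3.6130, -4.6920, 0.5944)
step 4: θ'=1.2194 (R=0.8000) → pose (-3.3099, -4.3045, 1.2194)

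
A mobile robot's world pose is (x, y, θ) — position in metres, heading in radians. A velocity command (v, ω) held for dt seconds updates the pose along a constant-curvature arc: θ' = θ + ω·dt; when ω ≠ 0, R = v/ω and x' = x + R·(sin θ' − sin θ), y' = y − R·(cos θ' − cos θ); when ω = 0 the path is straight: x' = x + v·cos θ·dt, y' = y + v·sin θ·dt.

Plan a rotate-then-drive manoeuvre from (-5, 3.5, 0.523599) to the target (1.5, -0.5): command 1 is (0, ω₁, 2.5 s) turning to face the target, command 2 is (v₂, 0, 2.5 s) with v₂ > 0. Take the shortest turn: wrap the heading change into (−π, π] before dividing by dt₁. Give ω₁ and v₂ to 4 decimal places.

heading to target = atan2(-0.5−3.5, 1.5−-5) = -0.5517
Δθ = wrap(-0.5517 − 0.5236) = -1.0753; ω₁ = Δθ/dt₁ = -0.4301
distance = √((1.5−-5)² + (-0.5−3.5)²) = 7.6322; v₂ = distance/dt₂ = 3.0529

ω₁ = -0.4301, v₂ = 3.0529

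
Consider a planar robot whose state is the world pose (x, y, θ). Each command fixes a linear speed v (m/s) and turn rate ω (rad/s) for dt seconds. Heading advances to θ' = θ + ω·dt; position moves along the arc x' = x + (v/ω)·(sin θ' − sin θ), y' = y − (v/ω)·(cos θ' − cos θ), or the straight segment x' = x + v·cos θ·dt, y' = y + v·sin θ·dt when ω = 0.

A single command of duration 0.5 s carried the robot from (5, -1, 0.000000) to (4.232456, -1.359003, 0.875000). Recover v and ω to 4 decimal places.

Δθ = 0.875000 − 0.000000 = 0.875000
ω = Δθ/dt = 0.875000/0.5 = 1.7500
R = Δx/(sin θ' − sin θ) = -1.0000
v = R·ω = -1.0000·1.7500 = -1.7500

v = -1.7500, ω = 1.7500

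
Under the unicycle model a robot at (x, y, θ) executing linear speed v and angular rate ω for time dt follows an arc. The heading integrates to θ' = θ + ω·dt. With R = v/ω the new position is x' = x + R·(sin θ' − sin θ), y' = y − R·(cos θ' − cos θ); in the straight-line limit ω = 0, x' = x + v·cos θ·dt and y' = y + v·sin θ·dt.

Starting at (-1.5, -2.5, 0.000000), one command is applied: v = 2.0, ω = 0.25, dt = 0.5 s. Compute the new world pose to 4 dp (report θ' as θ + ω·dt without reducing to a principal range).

θ' = 0.0000 + 0.25·0.5 = 0.1250
R = v/ω = 2.0/0.25 = 8.0000
x' = -1.5 + 8.0000·(sin 0.1250 − sin 0.0000) = -0.5026
y' = -2.5 − 8.0000·(cos 0.1250 − cos 0.0000) = -2.4376

(-0.5026, -2.4376, 0.1250)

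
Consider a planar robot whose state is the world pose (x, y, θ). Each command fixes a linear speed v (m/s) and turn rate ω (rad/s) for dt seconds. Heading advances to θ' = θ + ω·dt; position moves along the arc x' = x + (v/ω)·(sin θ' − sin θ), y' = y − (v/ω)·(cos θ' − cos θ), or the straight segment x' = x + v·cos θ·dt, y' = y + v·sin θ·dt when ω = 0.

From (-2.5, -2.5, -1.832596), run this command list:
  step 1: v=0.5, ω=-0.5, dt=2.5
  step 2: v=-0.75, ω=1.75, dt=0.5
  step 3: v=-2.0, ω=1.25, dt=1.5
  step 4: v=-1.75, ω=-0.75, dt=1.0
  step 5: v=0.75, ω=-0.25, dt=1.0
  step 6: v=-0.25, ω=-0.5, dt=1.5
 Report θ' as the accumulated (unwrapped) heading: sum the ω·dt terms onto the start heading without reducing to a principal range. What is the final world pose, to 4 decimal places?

(-4.8349, 0.1719, -2.0826)

step 1: θ'=-3.0826 (R=-1.0000) → pose (-3.4070, -3.2394, -3.0826)
step 2: θ'=-2.2076 (R=-0.4286) → pose (-3.0877, -3.0665, -2.2076)
step 3: θ'=-0.3326 (R=-1.6000) → pose (-3.8517, -0.6027, -0.3326)
step 4: θ'=-1.0826 (R=2.3333) → pose (-5.1506, 0.5083, -1.0826)
step 5: θ'=-1.3326 (R=-3.0000) → pose (-4.8848, -0.1909, -1.3326)
step 6: θ'=-2.0826 (R=0.5000) → pose (-4.8349, 0.1719, -2.0826)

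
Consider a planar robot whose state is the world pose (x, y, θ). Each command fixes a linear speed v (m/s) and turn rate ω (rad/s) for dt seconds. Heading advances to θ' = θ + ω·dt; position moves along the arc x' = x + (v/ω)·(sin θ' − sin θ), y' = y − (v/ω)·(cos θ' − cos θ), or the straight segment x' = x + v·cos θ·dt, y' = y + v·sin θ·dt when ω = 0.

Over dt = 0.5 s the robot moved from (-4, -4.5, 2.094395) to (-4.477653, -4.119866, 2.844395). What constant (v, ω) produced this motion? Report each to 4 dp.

v = 1.2500, ω = 1.5000

Δθ = 2.844395 − 2.094395 = 0.750000
ω = Δθ/dt = 0.750000/0.5 = 1.5000
R = Δx/(sin θ' − sin θ) = 0.8333
v = R·ω = 0.8333·1.5000 = 1.2500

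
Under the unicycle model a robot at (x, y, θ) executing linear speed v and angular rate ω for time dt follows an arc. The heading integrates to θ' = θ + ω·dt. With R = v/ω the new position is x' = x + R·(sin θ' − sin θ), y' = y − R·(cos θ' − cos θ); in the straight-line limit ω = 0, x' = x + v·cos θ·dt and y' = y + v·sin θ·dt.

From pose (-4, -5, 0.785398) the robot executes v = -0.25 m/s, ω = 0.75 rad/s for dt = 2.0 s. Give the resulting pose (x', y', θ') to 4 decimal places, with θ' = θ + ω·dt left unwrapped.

(-4.0161, -5.4541, 2.2854)

θ' = 0.7854 + 0.75·2.0 = 2.2854
R = v/ω = -0.25/0.75 = -0.3333
x' = -4 + -0.3333·(sin 2.2854 − sin 0.7854) = -4.0161
y' = -5 − -0.3333·(cos 2.2854 − cos 0.7854) = -5.4541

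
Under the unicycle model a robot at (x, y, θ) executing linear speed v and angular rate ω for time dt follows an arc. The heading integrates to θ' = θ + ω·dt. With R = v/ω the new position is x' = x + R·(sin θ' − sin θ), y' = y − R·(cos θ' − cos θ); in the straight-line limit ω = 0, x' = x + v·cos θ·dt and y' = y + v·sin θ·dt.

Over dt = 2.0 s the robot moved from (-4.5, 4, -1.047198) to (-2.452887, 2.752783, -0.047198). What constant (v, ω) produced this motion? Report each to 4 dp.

Δθ = -0.047198 − -1.047198 = 1.000000
ω = Δθ/dt = 1.000000/2.0 = 0.5000
R = Δx/(sin θ' − sin θ) = 2.5000
v = R·ω = 2.5000·0.5000 = 1.2500

v = 1.2500, ω = 0.5000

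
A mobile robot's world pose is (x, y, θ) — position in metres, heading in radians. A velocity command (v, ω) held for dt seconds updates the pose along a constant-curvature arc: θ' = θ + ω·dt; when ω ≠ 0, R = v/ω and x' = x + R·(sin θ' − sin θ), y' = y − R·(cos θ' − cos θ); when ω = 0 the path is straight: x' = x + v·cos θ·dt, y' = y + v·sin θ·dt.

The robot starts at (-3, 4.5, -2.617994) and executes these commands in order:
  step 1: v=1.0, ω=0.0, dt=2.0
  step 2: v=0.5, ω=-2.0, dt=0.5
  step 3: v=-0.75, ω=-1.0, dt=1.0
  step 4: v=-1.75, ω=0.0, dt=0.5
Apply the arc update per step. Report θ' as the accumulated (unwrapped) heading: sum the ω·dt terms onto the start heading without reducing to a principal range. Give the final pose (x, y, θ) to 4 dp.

step 1: θ'=-2.6180 (straight) → pose (-4.7321, 3.5000, -2.6180)
step 2: θ'=-3.6180 (R=-0.2500) → pose (-4.9717, 3.4943, -3.6180)
step 3: θ'=-4.6180 (R=0.7500) → pose (-4.5690, 2.8985, -4.6180)
step 4: θ'=-4.6180 (straight) → pose (-4.4865, 2.0274, -4.6180)

(-4.4865, 2.0274, -4.6180)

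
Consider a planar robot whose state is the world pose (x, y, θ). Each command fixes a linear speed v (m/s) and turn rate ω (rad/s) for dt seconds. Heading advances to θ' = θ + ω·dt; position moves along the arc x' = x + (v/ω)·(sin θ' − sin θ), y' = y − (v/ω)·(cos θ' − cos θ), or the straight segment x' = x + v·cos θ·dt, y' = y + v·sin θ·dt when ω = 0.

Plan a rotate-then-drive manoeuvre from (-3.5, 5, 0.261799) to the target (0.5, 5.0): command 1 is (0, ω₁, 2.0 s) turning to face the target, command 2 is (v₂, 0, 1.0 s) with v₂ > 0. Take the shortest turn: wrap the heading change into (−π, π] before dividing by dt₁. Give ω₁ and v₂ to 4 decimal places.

heading to target = atan2(5−5, 0.5−-3.5) = 0.0000
Δθ = wrap(0.0000 − 0.2618) = -0.2618; ω₁ = Δθ/dt₁ = -0.1309
distance = √((0.5−-3.5)² + (5−5)²) = 4.0000; v₂ = distance/dt₂ = 4.0000

ω₁ = -0.1309, v₂ = 4.0000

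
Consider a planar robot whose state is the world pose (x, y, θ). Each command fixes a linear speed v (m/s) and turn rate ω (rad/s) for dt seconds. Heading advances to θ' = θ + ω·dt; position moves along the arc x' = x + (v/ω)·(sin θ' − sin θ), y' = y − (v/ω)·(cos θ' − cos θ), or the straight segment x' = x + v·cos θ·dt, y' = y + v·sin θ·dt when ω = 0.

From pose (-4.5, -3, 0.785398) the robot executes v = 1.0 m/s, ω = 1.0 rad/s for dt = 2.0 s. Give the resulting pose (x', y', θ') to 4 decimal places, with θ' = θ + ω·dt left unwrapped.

(-4.8584, -1.3557, 2.7854)

θ' = 0.7854 + 1.0·2.0 = 2.7854
R = v/ω = 1.0/1.0 = 1.0000
x' = -4.5 + 1.0000·(sin 2.7854 − sin 0.7854) = -4.8584
y' = -3 − 1.0000·(cos 2.7854 − cos 0.7854) = -1.3557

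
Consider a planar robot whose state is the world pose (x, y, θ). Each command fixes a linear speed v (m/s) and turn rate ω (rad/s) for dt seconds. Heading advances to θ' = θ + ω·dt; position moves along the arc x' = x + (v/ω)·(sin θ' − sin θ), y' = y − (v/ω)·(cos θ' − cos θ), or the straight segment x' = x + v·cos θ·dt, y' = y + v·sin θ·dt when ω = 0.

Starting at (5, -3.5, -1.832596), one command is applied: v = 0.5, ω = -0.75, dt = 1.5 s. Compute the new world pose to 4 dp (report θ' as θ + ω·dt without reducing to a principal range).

θ' = -1.8326 + -0.75·1.5 = -2.9576
R = v/ω = 0.5/-0.75 = -0.6667
x' = 5 + -0.6667·(sin -2.9576 − sin -1.8326) = 4.4780
y' = -3.5 − -0.6667·(cos -2.9576 − cos -1.8326) = -3.9829

(4.4780, -3.9829, -2.9576)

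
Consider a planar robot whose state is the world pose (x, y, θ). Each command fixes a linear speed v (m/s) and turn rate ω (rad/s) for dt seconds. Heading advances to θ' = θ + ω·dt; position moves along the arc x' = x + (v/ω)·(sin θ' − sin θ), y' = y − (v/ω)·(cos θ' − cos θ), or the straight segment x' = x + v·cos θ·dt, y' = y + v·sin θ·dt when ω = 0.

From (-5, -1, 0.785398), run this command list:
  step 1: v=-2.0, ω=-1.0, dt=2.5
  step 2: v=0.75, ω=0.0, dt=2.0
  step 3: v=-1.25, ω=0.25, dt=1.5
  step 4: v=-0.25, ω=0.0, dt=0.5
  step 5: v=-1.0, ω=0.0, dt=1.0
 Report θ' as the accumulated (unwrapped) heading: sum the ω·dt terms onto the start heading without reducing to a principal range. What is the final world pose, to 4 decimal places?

step 1: θ'=-1.7146 (R=2.0000) → pose (-8.3936, 0.7008, -1.7146)
step 2: θ'=-1.7146 (straight) → pose (-8.6085, -0.7837, -1.7146)
step 3: θ'=-1.3396 (R=-5.0000) → pose (-8.6900, 1.0786, -1.3396)
step 4: θ'=-1.3396 (straight) → pose (-8.7186, 1.2002, -1.3396)
step 5: θ'=-1.3396 (straight) → pose (-8.9477, 2.1736, -1.3396)

(-8.9477, 2.1736, -1.3396)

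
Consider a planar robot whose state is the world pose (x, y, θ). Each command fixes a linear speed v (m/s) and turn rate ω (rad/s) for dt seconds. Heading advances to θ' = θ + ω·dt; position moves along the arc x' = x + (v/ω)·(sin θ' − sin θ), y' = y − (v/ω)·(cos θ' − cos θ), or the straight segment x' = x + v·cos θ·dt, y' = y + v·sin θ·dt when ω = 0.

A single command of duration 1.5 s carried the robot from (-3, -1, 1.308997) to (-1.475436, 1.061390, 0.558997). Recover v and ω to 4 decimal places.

v = 1.7500, ω = -0.5000

Δθ = 0.558997 − 1.308997 = -0.750000
ω = Δθ/dt = -0.750000/1.5 = -0.5000
R = −Δy/(cos θ' − cos θ) = -3.5000
v = R·ω = -3.5000·-0.5000 = 1.7500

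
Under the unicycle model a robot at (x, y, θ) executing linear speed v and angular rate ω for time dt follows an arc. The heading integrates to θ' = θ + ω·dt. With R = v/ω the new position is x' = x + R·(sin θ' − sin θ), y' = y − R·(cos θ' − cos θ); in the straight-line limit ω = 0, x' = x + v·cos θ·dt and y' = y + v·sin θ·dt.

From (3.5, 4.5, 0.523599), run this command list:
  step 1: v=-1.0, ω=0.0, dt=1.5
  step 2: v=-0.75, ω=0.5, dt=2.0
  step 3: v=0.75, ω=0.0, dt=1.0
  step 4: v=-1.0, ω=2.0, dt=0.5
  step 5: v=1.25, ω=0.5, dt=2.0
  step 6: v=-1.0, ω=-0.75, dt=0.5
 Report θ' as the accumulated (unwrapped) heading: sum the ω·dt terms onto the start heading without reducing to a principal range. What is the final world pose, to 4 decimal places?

step 1: θ'=0.5236 (straight) → pose (2.2010, 3.7500, 0.5236)
step 2: θ'=1.5236 (R=-1.5000) → pose (1.4526, 2.5217, 1.5236)
step 3: θ'=1.5236 (straight) → pose (1.4880, 3.2709, 1.5236)
step 4: θ'=2.5236 (R=-0.5000) → pose (1.6978, 2.8398, 2.5236)
step 5: θ'=3.5236 (R=2.5000) → pose (-0.6827, 3.1220, 3.5236)
step 6: θ'=3.1486 (R=1.3333) → pose (-0.1950, 3.2181, 3.1486)

(-0.1950, 3.2181, 3.1486)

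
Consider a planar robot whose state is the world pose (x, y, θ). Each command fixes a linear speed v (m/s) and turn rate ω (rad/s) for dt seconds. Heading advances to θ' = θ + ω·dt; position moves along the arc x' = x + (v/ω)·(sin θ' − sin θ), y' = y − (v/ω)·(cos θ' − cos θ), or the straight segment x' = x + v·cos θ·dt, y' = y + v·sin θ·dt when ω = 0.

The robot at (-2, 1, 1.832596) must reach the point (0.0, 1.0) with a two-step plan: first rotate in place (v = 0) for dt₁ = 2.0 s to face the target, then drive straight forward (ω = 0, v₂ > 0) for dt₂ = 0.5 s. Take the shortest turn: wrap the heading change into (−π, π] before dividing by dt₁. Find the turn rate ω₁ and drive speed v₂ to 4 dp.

heading to target = atan2(1−1, 0−-2) = 0.0000
Δθ = wrap(0.0000 − 1.8326) = -1.8326; ω₁ = Δθ/dt₁ = -0.9163
distance = √((0−-2)² + (1−1)²) = 2.0000; v₂ = distance/dt₂ = 4.0000

ω₁ = -0.9163, v₂ = 4.0000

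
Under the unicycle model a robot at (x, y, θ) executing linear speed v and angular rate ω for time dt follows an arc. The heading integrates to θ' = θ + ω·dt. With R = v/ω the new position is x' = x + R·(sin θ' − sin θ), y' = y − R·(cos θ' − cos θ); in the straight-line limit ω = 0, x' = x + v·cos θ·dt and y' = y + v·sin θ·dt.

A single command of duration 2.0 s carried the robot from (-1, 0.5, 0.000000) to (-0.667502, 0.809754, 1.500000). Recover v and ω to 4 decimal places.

Δθ = 1.500000 − 0.000000 = 1.500000
ω = Δθ/dt = 1.500000/2.0 = 0.7500
R = Δx/(sin θ' − sin θ) = 0.3333
v = R·ω = 0.3333·0.7500 = 0.2500

v = 0.2500, ω = 0.7500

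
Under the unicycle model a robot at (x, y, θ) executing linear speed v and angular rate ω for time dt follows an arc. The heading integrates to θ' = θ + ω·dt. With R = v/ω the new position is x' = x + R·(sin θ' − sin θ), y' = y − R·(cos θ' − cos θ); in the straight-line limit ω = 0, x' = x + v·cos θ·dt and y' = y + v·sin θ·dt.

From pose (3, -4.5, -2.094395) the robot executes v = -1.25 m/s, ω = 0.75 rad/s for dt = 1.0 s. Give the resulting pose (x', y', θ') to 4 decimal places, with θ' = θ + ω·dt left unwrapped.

(3.1808, -3.2925, -1.3444)

θ' = -2.0944 + 0.75·1.0 = -1.3444
R = v/ω = -1.25/0.75 = -1.6667
x' = 3 + -1.6667·(sin -1.3444 − sin -2.0944) = 3.1808
y' = -4.5 − -1.6667·(cos -1.3444 − cos -2.0944) = -3.2925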